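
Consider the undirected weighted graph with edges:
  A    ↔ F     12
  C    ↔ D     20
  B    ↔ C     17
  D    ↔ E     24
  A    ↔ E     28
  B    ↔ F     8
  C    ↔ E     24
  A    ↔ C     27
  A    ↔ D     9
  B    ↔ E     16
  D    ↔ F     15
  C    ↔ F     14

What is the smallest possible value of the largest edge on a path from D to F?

Some routes from D to F:
D-A-F: max(9, 12) = 12
D-C-F: max(20, 14) = 20
D-F: max(15) = 15
Best route has worst link 12.

12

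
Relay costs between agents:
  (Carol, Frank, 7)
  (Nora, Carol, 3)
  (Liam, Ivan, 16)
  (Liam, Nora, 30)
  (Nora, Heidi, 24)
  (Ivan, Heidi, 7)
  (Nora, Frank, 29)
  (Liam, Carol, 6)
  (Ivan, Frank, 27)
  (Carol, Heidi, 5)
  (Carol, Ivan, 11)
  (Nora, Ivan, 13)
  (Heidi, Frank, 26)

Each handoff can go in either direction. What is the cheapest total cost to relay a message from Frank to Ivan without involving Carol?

27

Some routes from Frank to Ivan avoiding Carol:
Frank → Nora → Ivan: 29 + 13 = 42
Frank → Ivan: 27
Frank → Heidi → Ivan: 26 + 7 = 33
Best route has total 27.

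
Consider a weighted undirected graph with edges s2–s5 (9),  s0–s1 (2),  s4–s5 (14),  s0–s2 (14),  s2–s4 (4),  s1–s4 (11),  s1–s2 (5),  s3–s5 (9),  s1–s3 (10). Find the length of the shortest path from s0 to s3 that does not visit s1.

Routes from s0 to s3 avoiding s1:
s0-s2-s5-s3: 14 + 9 + 9 = 32
s0-s2-s4-s5-s3: 14 + 4 + 14 + 9 = 41
The minimum is 32.

32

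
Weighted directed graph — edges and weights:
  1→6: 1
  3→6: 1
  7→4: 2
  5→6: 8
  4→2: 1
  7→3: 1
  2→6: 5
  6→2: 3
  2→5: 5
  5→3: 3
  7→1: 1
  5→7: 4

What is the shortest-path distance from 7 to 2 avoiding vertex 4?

Candidate routes:
7 → 3 → 6 → 2: 1 + 1 + 3 = 5
7 → 1 → 6 → 2: 1 + 1 + 3 = 5
Shortest: 5.

5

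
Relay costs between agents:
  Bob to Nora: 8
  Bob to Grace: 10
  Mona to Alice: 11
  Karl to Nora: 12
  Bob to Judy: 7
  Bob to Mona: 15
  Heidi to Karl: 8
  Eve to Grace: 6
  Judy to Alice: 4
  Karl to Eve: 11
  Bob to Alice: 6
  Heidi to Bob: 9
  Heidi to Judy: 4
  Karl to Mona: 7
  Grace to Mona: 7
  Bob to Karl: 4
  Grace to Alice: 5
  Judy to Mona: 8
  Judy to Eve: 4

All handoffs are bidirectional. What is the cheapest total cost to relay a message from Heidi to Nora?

Checking several routes:
Heidi → Karl → Bob → Nora: 8 + 4 + 8 = 20
Heidi → Bob → Nora: 9 + 8 = 17
Heidi → Karl → Nora: 8 + 12 = 20
Heidi → Judy → Bob → Nora: 4 + 7 + 8 = 19
Heidi → Judy → Alice → Bob → Nora: 4 + 4 + 6 + 8 = 22
Best route has total 17.

17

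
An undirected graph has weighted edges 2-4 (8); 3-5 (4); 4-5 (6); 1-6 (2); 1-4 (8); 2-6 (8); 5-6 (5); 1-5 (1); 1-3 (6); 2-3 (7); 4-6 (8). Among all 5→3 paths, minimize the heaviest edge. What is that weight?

4

Comparing a few candidate routes:
5 -> 3: max(4) = 4
5 -> 1 -> 4 -> 2 -> 3: max(1, 8, 8, 7) = 8
5 -> 6 -> 1 -> 3: max(5, 2, 6) = 6
5 -> 1 -> 3: max(1, 6) = 6
Smallest bottleneck: 4.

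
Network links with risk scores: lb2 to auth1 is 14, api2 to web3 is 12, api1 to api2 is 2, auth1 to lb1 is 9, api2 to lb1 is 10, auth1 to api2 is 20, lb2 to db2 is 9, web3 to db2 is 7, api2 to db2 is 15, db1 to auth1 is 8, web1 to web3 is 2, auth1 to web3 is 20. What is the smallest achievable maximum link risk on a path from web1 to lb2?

Some routes from web1 to lb2:
web1-web3-api2-lb1-auth1-lb2: max(2, 12, 10, 9, 14) = 14
web1-web3-db2-lb2: max(2, 7, 9) = 9
web1-web3-db2-api2-lb1-auth1-lb2: max(2, 7, 15, 10, 9, 14) = 15
web1-web3-api2-auth1-lb2: max(2, 12, 20, 14) = 20
web1-web3-api2-db2-lb2: max(2, 12, 15, 9) = 15
web1-web3-auth1-api2-db2-lb2: max(2, 20, 20, 15, 9) = 20
Smallest bottleneck: 9.

9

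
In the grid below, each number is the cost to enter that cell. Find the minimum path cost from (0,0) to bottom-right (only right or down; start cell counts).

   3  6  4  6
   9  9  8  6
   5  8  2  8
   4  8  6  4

33

Take r0c0→r0c1→r0c2→r1c2→r2c2→r3c2→r3c3 for a total of 3 + 6 + 4 + 8 + 2 + 6 + 4 = 33.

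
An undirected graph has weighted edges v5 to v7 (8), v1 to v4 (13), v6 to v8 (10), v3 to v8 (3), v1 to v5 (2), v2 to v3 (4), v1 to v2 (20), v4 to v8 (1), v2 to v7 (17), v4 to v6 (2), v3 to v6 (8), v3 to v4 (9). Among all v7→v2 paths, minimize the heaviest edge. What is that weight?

13

Comparing a few candidate routes:
v7 - v2: max(17) = 17
v7 - v5 - v1 - v4 - v8 - v3 - v2: max(8, 2, 13, 1, 3, 4) = 13
v7 - v5 - v1 - v4 - v6 - v8 - v3 - v2: max(8, 2, 13, 2, 10, 3, 4) = 13
v7 - v5 - v1 - v4 - v8 - v6 - v3 - v2: max(8, 2, 13, 1, 10, 8, 4) = 13
v7 - v5 - v1 - v4 - v3 - v2: max(8, 2, 13, 9, 4) = 13
v7 - v5 - v1 - v4 - v6 - v3 - v2: max(8, 2, 13, 2, 8, 4) = 13
Best route has worst link 13.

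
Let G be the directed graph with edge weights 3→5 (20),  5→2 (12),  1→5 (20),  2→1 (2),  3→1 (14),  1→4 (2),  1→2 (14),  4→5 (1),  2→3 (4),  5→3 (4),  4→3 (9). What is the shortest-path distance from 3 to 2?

28

Paths from 3 to 2:
3-1-5-2: 14 + 20 + 12 = 46
3-1-4-5-2: 14 + 2 + 1 + 12 = 29
3-1-2: 14 + 14 = 28
3-5-2: 20 + 12 = 32
The minimum is 28.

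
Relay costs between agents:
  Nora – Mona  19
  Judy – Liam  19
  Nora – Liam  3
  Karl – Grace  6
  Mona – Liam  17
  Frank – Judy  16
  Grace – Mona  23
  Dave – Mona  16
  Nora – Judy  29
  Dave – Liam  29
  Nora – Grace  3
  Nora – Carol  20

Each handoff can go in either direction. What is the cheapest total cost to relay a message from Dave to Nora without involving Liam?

Routes from Dave to Nora avoiding Liam:
Dave -> Mona -> Grace -> Nora: 16 + 23 + 3 = 42
Dave -> Mona -> Nora: 16 + 19 = 35
Best route has total 35.

35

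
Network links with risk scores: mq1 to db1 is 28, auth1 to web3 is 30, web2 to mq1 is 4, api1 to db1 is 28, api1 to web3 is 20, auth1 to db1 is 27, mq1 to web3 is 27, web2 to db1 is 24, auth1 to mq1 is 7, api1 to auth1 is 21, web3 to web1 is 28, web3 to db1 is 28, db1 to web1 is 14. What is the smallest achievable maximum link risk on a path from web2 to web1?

Some routes from web2 to web1:
web2 -> db1 -> web1: max(24, 14) = 24
web2 -> mq1 -> web3 -> api1 -> auth1 -> db1 -> web1: max(4, 27, 20, 21, 27, 14) = 27
web2 -> mq1 -> web3 -> db1 -> web1: max(4, 27, 28, 14) = 28
web2 -> mq1 -> web3 -> api1 -> db1 -> web1: max(4, 27, 20, 28, 14) = 28
web2 -> mq1 -> auth1 -> db1 -> web1: max(4, 7, 27, 14) = 27
web2 -> mq1 -> web3 -> web1: max(4, 27, 28) = 28
Smallest bottleneck: 24.

24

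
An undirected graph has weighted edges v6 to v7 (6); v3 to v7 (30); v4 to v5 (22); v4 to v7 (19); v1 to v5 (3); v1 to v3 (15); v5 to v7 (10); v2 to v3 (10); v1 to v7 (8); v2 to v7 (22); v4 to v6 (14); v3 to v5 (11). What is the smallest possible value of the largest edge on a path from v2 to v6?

11

Comparing a few candidate routes:
v2→v3→v5→v7→v6: max(10, 11, 10, 6) = 11
v2→v3→v5→v1→v7→v6: max(10, 11, 3, 8, 6) = 11
v2→v3→v1→v7→v6: max(10, 15, 8, 6) = 15
Smallest bottleneck: 11.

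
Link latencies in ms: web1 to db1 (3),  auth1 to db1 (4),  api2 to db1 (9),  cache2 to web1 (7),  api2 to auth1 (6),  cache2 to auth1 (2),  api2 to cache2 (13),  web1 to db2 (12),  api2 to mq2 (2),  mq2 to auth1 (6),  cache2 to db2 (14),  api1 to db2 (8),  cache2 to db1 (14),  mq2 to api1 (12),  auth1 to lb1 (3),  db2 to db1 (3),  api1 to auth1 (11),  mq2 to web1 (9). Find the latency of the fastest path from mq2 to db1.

10

Comparing a few candidate routes:
mq2-auth1-db1: 6 + 4 = 10
mq2-api2-db1: 2 + 9 = 11
mq2-auth1-cache2-web1-db1: 6 + 2 + 7 + 3 = 18
mq2-api2-auth1-db1: 2 + 6 + 4 = 12
mq2-web1-db1: 9 + 3 = 12
The minimum is 10 ms.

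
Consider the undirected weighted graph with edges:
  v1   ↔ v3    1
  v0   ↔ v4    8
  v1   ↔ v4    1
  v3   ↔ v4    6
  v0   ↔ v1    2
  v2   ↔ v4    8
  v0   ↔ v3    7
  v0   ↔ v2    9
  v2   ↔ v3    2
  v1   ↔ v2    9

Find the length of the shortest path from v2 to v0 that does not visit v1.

Comparing a few candidate routes:
v2-v0: 9
v2-v3-v4-v0: 2 + 6 + 8 = 16
v2-v4-v0: 8 + 8 = 16
v2-v3-v0: 2 + 7 = 9
Shortest: 9.

9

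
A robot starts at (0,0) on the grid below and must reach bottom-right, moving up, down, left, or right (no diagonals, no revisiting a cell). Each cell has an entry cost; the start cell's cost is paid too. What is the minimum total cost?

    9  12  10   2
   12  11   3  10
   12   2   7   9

Cheapest: (0,0) -> (0,1) -> (0,2) -> (1,2) -> (2,2) -> (2,3)
  9 + 12 + 10 + 3 + 7 + 9 = 50

50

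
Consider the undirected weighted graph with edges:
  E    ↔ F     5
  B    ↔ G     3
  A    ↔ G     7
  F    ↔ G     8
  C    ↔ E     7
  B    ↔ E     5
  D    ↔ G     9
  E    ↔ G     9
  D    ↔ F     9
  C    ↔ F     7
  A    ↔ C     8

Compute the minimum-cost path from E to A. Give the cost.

15

Some routes from E to A:
E -> F -> G -> A: 5 + 8 + 7 = 20
E -> B -> G -> A: 5 + 3 + 7 = 15
E -> C -> F -> G -> A: 7 + 7 + 8 + 7 = 29
E -> G -> A: 9 + 7 = 16
E -> F -> C -> A: 5 + 7 + 8 = 20
E -> C -> A: 7 + 8 = 15
Best route has total 15.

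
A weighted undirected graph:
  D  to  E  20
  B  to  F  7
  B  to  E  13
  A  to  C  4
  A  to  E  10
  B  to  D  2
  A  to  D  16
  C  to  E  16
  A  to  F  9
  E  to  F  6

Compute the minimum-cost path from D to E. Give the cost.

Checking several routes:
D - A - E: 16 + 10 = 26
D - E: 20
D - B - F - E: 2 + 7 + 6 = 15
D - B - E: 2 + 13 = 15
The minimum is 15.

15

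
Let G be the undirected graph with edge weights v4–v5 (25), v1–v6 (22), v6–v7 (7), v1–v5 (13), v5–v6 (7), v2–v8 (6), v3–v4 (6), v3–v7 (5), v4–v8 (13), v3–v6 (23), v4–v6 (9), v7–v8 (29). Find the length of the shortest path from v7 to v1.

Some routes from v7 to v1:
v7-v3-v4-v6-v1: 5 + 6 + 9 + 22 = 42
v7-v3-v4-v6-v5-v1: 5 + 6 + 9 + 7 + 13 = 40
v7-v6-v5-v1: 7 + 7 + 13 = 27
v7-v6-v1: 7 + 22 = 29
Best route has total 27.

27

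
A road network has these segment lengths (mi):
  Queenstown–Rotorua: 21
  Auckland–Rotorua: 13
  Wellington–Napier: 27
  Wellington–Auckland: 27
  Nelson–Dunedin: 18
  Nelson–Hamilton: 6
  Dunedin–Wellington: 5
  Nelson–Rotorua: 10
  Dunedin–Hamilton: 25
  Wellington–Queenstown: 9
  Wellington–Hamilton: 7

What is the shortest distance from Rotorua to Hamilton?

A few of the Rotorua→Hamilton routes:
Rotorua-Queenstown-Wellington-Hamilton: 21 + 9 + 7 = 37
Rotorua-Nelson-Dunedin-Hamilton: 10 + 18 + 25 = 53
Rotorua-Auckland-Wellington-Hamilton: 13 + 27 + 7 = 47
Rotorua-Nelson-Dunedin-Wellington-Hamilton: 10 + 18 + 5 + 7 = 40
Rotorua-Nelson-Hamilton: 10 + 6 = 16
The minimum is 16 mi.

16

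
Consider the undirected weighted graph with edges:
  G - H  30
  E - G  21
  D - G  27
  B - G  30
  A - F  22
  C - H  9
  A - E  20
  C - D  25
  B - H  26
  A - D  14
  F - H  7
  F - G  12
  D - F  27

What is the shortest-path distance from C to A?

Some routes from C to A:
C -> H -> F -> D -> A: 9 + 7 + 27 + 14 = 57
C -> D -> A: 25 + 14 = 39
C -> H -> F -> G -> E -> A: 9 + 7 + 12 + 21 + 20 = 69
C -> H -> F -> G -> D -> A: 9 + 7 + 12 + 27 + 14 = 69
C -> H -> F -> A: 9 + 7 + 22 = 38
The minimum is 38.

38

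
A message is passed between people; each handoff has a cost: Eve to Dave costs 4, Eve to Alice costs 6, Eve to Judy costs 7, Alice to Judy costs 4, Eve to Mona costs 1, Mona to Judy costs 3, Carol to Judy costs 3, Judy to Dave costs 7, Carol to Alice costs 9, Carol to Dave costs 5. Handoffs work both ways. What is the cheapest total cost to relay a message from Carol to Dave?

Checking several routes:
Carol-Judy-Dave: 3 + 7 = 10
Carol-Judy-Mona-Eve-Dave: 3 + 3 + 1 + 4 = 11
Carol-Dave: 5
Carol-Judy-Eve-Dave: 3 + 7 + 4 = 14
Best route has total 5.

5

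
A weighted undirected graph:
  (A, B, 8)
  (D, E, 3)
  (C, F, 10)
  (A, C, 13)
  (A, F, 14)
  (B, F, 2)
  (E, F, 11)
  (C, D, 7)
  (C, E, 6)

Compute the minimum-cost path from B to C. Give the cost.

12

A few of the B→C routes:
B→F→A→C: 2 + 14 + 13 = 29
B→A→F→C: 8 + 14 + 10 = 32
B→A→C: 8 + 13 = 21
B→F→E→C: 2 + 11 + 6 = 19
B→F→C: 2 + 10 = 12
B→F→E→D→C: 2 + 11 + 3 + 7 = 23
The minimum is 12.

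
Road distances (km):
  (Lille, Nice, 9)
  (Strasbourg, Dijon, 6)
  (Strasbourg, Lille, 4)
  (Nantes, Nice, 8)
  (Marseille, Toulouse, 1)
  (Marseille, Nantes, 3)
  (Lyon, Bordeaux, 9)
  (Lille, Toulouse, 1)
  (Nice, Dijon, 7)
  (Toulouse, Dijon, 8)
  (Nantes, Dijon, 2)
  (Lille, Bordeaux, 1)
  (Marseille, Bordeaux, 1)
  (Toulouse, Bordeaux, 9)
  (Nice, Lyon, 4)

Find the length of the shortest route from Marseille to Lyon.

10

Checking several routes:
Marseille - Nantes - Dijon - Nice - Lyon: 3 + 2 + 7 + 4 = 16
Marseille - Toulouse - Lille - Bordeaux - Lyon: 1 + 1 + 1 + 9 = 12
Marseille - Toulouse - Lille - Nice - Lyon: 1 + 1 + 9 + 4 = 15
Marseille - Bordeaux - Lyon: 1 + 9 = 10
Marseille - Bordeaux - Lille - Nice - Lyon: 1 + 1 + 9 + 4 = 15
Marseille - Nantes - Nice - Lyon: 3 + 8 + 4 = 15
Shortest: 10 km.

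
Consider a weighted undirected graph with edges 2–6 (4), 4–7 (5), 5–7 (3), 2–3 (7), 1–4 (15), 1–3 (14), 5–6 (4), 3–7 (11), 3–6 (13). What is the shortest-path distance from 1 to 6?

25

Comparing a few candidate routes:
1 - 3 - 7 - 5 - 6: 14 + 11 + 3 + 4 = 32
1 - 3 - 2 - 6: 14 + 7 + 4 = 25
1 - 4 - 7 - 3 - 2 - 6: 15 + 5 + 11 + 7 + 4 = 42
1 - 3 - 6: 14 + 13 = 27
1 - 4 - 7 - 5 - 6: 15 + 5 + 3 + 4 = 27
Best route has total 25.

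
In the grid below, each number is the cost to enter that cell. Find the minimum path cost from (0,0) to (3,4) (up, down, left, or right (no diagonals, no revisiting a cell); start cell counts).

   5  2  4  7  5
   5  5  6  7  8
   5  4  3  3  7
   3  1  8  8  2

Best path: [0,0] → [0,1] → [1,1] → [2,1] → [2,2] → [2,3] → [2,4] → [3,4]
Cost: 5 + 2 + 5 + 4 + 3 + 3 + 7 + 2 = 31

31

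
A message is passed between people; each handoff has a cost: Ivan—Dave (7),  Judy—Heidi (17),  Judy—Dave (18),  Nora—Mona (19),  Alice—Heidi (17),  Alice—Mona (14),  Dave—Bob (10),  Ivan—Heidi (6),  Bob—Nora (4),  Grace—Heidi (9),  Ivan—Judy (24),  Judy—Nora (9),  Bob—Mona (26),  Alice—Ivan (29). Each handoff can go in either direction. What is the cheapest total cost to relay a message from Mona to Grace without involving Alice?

54

Comparing a few candidate routes:
Mona - Nora - Bob - Dave - Ivan - Heidi - Grace: 19 + 4 + 10 + 7 + 6 + 9 = 55
Mona - Nora - Judy - Ivan - Heidi - Grace: 19 + 9 + 24 + 6 + 9 = 67
Mona - Bob - Nora - Judy - Heidi - Grace: 26 + 4 + 9 + 17 + 9 = 65
Mona - Bob - Dave - Ivan - Heidi - Grace: 26 + 10 + 7 + 6 + 9 = 58
Mona - Nora - Judy - Heidi - Grace: 19 + 9 + 17 + 9 = 54
Best route has total 54.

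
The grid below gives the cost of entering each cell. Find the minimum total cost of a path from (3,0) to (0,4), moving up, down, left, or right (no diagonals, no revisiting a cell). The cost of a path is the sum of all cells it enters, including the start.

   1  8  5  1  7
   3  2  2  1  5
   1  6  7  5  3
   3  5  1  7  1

Cheapest: [3,0] → [2,0] → [1,0] → [1,1] → [1,2] → [1,3] → [0,3] → [0,4]
  3 + 1 + 3 + 2 + 2 + 1 + 1 + 7 = 20

20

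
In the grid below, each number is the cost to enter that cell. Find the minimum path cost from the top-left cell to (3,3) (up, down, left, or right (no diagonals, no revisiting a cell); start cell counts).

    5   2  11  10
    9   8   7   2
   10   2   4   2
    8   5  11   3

One optimal route is r0c0→r0c1→r1c1→r2c1→r2c2→r2c3→r3c3.
Its cost is 5 + 2 + 8 + 2 + 4 + 2 + 3 = 26.

26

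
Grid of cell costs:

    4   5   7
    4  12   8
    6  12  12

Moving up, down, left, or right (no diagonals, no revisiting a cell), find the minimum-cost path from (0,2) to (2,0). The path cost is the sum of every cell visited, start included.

Take [0,2]→[0,1]→[0,0]→[1,0]→[2,0] for a total of 7 + 5 + 4 + 4 + 6 = 26.

26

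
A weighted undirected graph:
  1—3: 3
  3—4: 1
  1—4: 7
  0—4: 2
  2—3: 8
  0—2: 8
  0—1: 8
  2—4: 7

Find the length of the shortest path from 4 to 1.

Checking several routes:
4-1: 7
4-0-1: 2 + 8 = 10
4-3-1: 1 + 3 = 4
The minimum is 4.

4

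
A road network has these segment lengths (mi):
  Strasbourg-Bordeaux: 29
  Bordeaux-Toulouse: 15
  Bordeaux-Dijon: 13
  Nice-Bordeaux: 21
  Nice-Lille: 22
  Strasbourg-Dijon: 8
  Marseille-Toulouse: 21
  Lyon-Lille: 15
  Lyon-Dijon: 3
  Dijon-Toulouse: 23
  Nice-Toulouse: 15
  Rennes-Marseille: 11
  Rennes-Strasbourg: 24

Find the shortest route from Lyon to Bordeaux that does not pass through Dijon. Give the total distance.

58

Routes from Lyon to Bordeaux avoiding Dijon:
Lyon - Lille - Nice - Bordeaux: 15 + 22 + 21 = 58
Lyon - Lille - Nice - Toulouse - Marseille - Rennes - Strasbourg - Bordeaux: 15 + 22 + 15 + 21 + 11 + 24 + 29 = 137
Lyon - Lille - Nice - Toulouse - Bordeaux: 15 + 22 + 15 + 15 = 67
Best route has total 58 mi.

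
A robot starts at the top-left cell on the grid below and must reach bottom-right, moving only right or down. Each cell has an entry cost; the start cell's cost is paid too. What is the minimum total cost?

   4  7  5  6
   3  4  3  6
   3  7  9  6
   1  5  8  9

Take [0,0]→[1,0]→[2,0]→[3,0]→[3,1]→[3,2]→[3,3] for a total of 4 + 3 + 3 + 1 + 5 + 8 + 9 = 33.
For comparison, the top-then-right route costs 43.

33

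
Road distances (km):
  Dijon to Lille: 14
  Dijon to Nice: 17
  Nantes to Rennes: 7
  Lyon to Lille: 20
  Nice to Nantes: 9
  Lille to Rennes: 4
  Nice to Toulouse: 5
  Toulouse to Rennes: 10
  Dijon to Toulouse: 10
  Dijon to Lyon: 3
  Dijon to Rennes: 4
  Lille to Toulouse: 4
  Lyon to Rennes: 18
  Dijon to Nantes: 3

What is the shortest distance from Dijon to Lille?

Some routes from Dijon to Lille:
Dijon → Nantes → Rennes → Lille: 3 + 7 + 4 = 14
Dijon → Rennes → Lille: 4 + 4 = 8
Dijon → Lille: 14
Best route has total 8 km.

8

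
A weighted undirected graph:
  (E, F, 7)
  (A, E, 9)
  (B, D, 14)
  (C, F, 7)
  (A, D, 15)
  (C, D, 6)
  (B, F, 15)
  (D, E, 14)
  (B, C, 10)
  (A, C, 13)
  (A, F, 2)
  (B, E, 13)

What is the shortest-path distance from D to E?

A few of the D→E routes:
D - A - E: 15 + 9 = 24
D - C - F - A - E: 6 + 7 + 2 + 9 = 24
D - C - F - E: 6 + 7 + 7 = 20
D - E: 14
D - A - F - E: 15 + 2 + 7 = 24
Best route has total 14.

14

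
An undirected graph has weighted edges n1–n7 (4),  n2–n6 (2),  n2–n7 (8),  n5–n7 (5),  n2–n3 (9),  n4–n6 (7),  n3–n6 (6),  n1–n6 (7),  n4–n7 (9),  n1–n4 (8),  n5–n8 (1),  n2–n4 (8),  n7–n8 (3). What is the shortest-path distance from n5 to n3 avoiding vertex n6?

21

Checking several routes:
n5→n7→n2→n3: 5 + 8 + 9 = 22
n5→n8→n7→n2→n3: 1 + 3 + 8 + 9 = 21
n5→n7→n4→n2→n3: 5 + 9 + 8 + 9 = 31
n5→n8→n7→n1→n4→n2→n3: 1 + 3 + 4 + 8 + 8 + 9 = 33
n5→n8→n7→n4→n2→n3: 1 + 3 + 9 + 8 + 9 = 30
Shortest: 21.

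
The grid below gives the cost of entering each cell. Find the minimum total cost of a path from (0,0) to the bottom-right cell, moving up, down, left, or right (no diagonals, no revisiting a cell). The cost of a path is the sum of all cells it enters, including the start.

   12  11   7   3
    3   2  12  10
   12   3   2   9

Path [0,0] -> [1,0] -> [1,1] -> [2,1] -> [2,2] -> [2,3]: 12 + 3 + 2 + 3 + 2 + 9 = 31.

31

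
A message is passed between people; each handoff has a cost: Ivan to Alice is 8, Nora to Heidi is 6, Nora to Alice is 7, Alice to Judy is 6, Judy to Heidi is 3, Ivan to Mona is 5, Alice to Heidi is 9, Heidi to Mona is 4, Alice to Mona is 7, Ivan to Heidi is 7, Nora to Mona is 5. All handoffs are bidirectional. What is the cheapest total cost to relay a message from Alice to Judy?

Some routes from Alice to Judy:
Alice - Mona - Heidi - Judy: 7 + 4 + 3 = 14
Alice - Nora - Heidi - Judy: 7 + 6 + 3 = 16
Alice - Judy: 6
Alice - Heidi - Judy: 9 + 3 = 12
Alice - Ivan - Heidi - Judy: 8 + 7 + 3 = 18
Shortest: 6.

6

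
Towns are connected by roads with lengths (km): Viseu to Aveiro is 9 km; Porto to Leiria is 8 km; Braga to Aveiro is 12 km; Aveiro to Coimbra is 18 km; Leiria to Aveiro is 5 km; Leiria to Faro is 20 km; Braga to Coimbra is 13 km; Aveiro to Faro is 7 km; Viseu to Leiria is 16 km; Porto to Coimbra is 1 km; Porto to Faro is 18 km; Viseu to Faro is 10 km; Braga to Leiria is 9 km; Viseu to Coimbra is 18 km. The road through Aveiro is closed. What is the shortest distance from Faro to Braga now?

Some routes from Faro to Braga avoiding Aveiro:
Faro -> Leiria -> Braga: 20 + 9 = 29
Faro -> Viseu -> Coimbra -> Braga: 10 + 18 + 13 = 41
Faro -> Viseu -> Leiria -> Braga: 10 + 16 + 9 = 35
Faro -> Porto -> Leiria -> Braga: 18 + 8 + 9 = 35
Faro -> Porto -> Coimbra -> Braga: 18 + 1 + 13 = 32
Faro -> Leiria -> Porto -> Coimbra -> Braga: 20 + 8 + 1 + 13 = 42
The minimum is 29 km.

29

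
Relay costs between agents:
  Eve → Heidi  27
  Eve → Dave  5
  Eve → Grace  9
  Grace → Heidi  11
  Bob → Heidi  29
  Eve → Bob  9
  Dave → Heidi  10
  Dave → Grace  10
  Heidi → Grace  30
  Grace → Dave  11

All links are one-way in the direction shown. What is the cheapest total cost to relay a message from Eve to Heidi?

15

A few of the Eve→Heidi routes:
Eve - Grace - Dave - Heidi: 9 + 11 + 10 = 30
Eve - Dave - Heidi: 5 + 10 = 15
Eve - Dave - Grace - Heidi: 5 + 10 + 11 = 26
Eve - Grace - Heidi: 9 + 11 = 20
Eve - Heidi: 27
Best route has total 15.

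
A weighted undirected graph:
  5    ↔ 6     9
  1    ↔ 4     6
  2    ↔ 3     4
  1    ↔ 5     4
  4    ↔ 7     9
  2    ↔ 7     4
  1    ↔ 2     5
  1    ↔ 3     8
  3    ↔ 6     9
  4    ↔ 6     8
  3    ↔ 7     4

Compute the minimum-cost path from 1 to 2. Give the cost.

Checking several routes:
1 - 5 - 6 - 3 - 2: 4 + 9 + 9 + 4 = 26
1 - 2: 5
1 - 3 - 7 - 2: 8 + 4 + 4 = 16
1 - 4 - 7 - 2: 6 + 9 + 4 = 19
1 - 3 - 2: 8 + 4 = 12
1 - 4 - 7 - 3 - 2: 6 + 9 + 4 + 4 = 23
Best route has total 5.

5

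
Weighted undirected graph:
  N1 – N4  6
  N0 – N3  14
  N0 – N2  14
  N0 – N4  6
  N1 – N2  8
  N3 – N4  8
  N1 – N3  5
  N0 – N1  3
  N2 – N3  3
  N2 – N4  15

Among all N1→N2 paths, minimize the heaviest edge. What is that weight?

5

Some routes from N1 to N2:
N1 -> N4 -> N3 -> N2: max(6, 8, 3) = 8
N1 -> N2: max(8) = 8
N1 -> N0 -> N2: max(3, 14) = 14
N1 -> N3 -> N2: max(5, 3) = 5
N1 -> N0 -> N4 -> N3 -> N2: max(3, 6, 8, 3) = 8
N1 -> N0 -> N3 -> N2: max(3, 14, 3) = 14
The minimum achievable maximum is 5.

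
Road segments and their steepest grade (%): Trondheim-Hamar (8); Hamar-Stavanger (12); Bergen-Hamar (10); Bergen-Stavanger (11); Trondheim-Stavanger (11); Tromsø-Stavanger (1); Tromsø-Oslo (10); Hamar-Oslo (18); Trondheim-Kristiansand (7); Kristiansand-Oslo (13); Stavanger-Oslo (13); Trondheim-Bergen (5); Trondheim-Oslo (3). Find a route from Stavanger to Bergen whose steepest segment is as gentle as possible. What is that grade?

10

Some routes from Stavanger to Bergen:
Stavanger-Bergen: max(11) = 11
Stavanger-Tromsø-Oslo-Trondheim-Hamar-Bergen: max(1, 10, 3, 8, 10) = 10
Stavanger-Tromsø-Oslo-Trondheim-Bergen: max(1, 10, 3, 5) = 10
Best route has worst link 10%.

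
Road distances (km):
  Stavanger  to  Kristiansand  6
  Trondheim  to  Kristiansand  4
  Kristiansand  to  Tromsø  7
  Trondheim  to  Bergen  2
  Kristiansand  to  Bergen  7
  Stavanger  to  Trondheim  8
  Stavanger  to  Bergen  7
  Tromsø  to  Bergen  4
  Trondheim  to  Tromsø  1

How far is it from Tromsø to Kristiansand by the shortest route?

5

Comparing a few candidate routes:
Tromsø-Trondheim-Bergen-Kristiansand: 1 + 2 + 7 = 10
Tromsø-Trondheim-Kristiansand: 1 + 4 = 5
Tromsø-Trondheim-Stavanger-Kristiansand: 1 + 8 + 6 = 15
Tromsø-Bergen-Kristiansand: 4 + 7 = 11
Tromsø-Bergen-Trondheim-Kristiansand: 4 + 2 + 4 = 10
Tromsø-Kristiansand: 7
Best route has total 5 km.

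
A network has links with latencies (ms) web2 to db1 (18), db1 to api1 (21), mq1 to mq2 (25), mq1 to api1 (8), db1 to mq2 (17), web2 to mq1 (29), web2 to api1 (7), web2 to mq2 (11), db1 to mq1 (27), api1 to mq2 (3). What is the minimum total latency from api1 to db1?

20

Checking several routes:
api1 -> db1: 21
api1 -> mq2 -> db1: 3 + 17 = 20
api1 -> mq2 -> web2 -> db1: 3 + 11 + 18 = 32
api1 -> web2 -> db1: 7 + 18 = 25
Shortest: 20 ms.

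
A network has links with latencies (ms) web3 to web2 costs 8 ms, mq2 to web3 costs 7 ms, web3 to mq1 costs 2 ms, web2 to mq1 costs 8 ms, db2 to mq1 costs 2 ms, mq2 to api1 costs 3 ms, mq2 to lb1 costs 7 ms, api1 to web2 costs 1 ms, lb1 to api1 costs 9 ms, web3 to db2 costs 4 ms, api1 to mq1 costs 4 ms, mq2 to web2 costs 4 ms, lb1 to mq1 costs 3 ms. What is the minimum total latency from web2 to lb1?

A few of the web2→lb1 routes:
web2 → api1 → lb1: 1 + 9 = 10
web2 → mq2 → lb1: 4 + 7 = 11
web2 → api1 → mq1 → lb1: 1 + 4 + 3 = 8
web2 → api1 → mq2 → lb1: 1 + 3 + 7 = 11
Best route has total 8 ms.

8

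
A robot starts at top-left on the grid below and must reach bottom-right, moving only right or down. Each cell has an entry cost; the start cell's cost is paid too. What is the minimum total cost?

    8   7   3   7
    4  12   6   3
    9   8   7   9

Take (0,0) → (0,1) → (0,2) → (1,2) → (1,3) → (2,3) for a total of 8 + 7 + 3 + 6 + 3 + 9 = 36.
(Top row then right column would cost 37.)

36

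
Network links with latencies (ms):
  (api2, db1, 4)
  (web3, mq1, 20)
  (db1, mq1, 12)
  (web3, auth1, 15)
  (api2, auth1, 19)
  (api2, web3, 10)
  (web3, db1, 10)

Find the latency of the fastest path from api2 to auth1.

19

Comparing a few candidate routes:
api2→web3→auth1: 10 + 15 = 25
api2→auth1: 19
api2→db1→web3→auth1: 4 + 10 + 15 = 29
Shortest: 19 ms.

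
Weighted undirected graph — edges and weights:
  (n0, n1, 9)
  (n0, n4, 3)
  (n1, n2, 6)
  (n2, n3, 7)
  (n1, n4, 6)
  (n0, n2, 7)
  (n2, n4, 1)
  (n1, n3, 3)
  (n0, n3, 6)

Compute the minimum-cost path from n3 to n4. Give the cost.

Comparing a few candidate routes:
n3 - n2 - n4: 7 + 1 = 8
n3 - n1 - n2 - n4: 3 + 6 + 1 = 10
n3 - n0 - n2 - n4: 6 + 7 + 1 = 14
n3 - n1 - n4: 3 + 6 = 9
n3 - n0 - n4: 6 + 3 = 9
Best route has total 8.

8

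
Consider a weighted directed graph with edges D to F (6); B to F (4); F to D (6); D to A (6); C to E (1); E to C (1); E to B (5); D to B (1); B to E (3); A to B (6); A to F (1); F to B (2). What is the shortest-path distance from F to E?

5

Candidate routes:
F-D-A-B-E: 6 + 6 + 6 + 3 = 21
F-B-E: 2 + 3 = 5
F-D-B-E: 6 + 1 + 3 = 10
The minimum is 5.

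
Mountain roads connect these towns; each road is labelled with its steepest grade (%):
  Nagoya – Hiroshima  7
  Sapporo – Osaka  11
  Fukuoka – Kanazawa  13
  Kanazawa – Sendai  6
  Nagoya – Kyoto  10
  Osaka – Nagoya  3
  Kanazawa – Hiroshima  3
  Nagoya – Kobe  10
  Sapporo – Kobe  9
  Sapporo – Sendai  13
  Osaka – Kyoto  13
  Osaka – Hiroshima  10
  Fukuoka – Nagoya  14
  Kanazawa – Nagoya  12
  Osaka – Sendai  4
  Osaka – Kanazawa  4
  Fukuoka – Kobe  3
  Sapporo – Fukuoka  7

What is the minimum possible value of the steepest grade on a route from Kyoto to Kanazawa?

10

Comparing a few candidate routes:
Kyoto -> Nagoya -> Osaka -> Kanazawa: max(10, 3, 4) = 10
Kyoto -> Nagoya -> Osaka -> Hiroshima -> Kanazawa: max(10, 3, 10, 3) = 10
Kyoto -> Nagoya -> Osaka -> Sendai -> Kanazawa: max(10, 3, 4, 6) = 10
Kyoto -> Nagoya -> Hiroshima -> Kanazawa: max(10, 7, 3) = 10
Best route has worst link 10%.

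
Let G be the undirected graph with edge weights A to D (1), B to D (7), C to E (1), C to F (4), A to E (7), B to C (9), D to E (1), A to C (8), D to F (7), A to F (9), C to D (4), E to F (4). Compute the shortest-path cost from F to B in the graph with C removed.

12

Routes from F to B avoiding C:
F -> A -> D -> B: 9 + 1 + 7 = 17
F -> A -> E -> D -> B: 9 + 7 + 1 + 7 = 24
F -> E -> D -> B: 4 + 1 + 7 = 12
F -> E -> A -> D -> B: 4 + 7 + 1 + 7 = 19
F -> D -> B: 7 + 7 = 14
Best route has total 12.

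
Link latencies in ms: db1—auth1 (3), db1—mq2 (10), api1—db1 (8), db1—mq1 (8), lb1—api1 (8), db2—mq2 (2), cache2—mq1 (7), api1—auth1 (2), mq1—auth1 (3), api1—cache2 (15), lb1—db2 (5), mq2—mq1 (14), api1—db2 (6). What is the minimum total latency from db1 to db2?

11

Checking several routes:
db1 -> mq2 -> db2: 10 + 2 = 12
db1 -> api1 -> lb1 -> db2: 8 + 8 + 5 = 21
db1 -> auth1 -> api1 -> db2: 3 + 2 + 6 = 11
db1 -> mq1 -> auth1 -> api1 -> db2: 8 + 3 + 2 + 6 = 19
db1 -> api1 -> db2: 8 + 6 = 14
db1 -> auth1 -> api1 -> lb1 -> db2: 3 + 2 + 8 + 5 = 18
Best route has total 11 ms.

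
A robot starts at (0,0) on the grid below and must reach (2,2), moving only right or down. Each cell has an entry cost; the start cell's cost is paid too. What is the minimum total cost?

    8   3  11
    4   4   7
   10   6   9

30

Take r0c0 → r0c1 → r1c1 → r2c1 → r2c2 for a total of 8 + 3 + 4 + 6 + 9 = 30.
For comparison, the top-then-right route costs 38.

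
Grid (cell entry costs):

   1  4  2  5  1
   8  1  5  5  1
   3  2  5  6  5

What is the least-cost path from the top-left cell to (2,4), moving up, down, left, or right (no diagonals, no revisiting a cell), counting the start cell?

19

Cheapest: (0,0) → (0,1) → (0,2) → (0,3) → (0,4) → (1,4) → (2,4)
  1 + 4 + 2 + 5 + 1 + 1 + 5 = 19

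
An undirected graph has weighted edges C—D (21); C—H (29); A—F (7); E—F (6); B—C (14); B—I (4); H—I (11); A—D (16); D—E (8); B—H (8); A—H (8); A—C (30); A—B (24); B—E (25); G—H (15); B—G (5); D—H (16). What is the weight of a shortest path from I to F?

26

Some routes from I to F:
I → B → A → F: 4 + 24 + 7 = 35
I → B → G → H → A → F: 4 + 5 + 15 + 8 + 7 = 39
I → H → A → F: 11 + 8 + 7 = 26
I → B → E → F: 4 + 25 + 6 = 35
I → B → H → A → F: 4 + 8 + 8 + 7 = 27
The minimum is 26.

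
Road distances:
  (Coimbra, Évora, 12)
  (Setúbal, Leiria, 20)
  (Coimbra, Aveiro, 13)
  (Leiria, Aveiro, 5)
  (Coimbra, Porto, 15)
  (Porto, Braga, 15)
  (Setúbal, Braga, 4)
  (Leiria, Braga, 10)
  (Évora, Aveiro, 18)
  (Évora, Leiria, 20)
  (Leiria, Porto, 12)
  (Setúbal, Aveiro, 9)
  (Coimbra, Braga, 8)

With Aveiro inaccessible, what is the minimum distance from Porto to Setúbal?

Checking several routes:
Porto→Braga→Setúbal: 15 + 4 = 19
Porto→Coimbra→Braga→Leiria→Setúbal: 15 + 8 + 10 + 20 = 53
Porto→Leiria→Braga→Setúbal: 12 + 10 + 4 = 26
Porto→Leiria→Setúbal: 12 + 20 = 32
Porto→Braga→Leiria→Setúbal: 15 + 10 + 20 = 45
Porto→Coimbra→Braga→Setúbal: 15 + 8 + 4 = 27
Shortest: 19.

19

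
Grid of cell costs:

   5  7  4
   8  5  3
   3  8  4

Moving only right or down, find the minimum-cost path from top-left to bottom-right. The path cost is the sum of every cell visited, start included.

23

Take r0c0 r0c1 r0c2 r1c2 r2c2 for a total of 5 + 7 + 4 + 3 + 4 = 23.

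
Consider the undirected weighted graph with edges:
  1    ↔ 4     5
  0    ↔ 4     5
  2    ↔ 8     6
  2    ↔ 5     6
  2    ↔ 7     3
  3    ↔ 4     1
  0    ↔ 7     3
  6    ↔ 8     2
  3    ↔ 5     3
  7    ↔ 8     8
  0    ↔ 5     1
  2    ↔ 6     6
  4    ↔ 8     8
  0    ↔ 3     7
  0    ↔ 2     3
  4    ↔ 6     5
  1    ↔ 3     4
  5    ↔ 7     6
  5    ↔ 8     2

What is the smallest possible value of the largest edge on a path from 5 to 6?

2

A few of the 5→6 routes:
5 -> 0 -> 4 -> 6: max(1, 5, 5) = 5
5 -> 3 -> 4 -> 6: max(3, 1, 5) = 5
5 -> 8 -> 6: max(2, 2) = 2
5 -> 7 -> 0 -> 2 -> 6: max(6, 3, 3, 6) = 6
5 -> 3 -> 1 -> 4 -> 6: max(3, 4, 5, 5) = 5
5 -> 7 -> 0 -> 2 -> 8 -> 6: max(6, 3, 3, 6, 2) = 6
Smallest bottleneck: 2.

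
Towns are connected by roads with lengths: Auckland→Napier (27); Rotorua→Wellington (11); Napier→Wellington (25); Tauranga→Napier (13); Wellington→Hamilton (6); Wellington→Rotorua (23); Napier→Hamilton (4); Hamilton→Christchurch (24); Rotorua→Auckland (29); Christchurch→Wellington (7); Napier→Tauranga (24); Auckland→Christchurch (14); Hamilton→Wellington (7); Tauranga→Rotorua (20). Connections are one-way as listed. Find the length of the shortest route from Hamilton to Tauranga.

Paths from Hamilton to Tauranga:
Hamilton → Christchurch → Wellington → Rotorua → Auckland → Napier → Tauranga: 24 + 7 + 23 + 29 + 27 + 24 = 134
Hamilton → Wellington → Rotorua → Auckland → Napier → Tauranga: 7 + 23 + 29 + 27 + 24 = 110
Best route has total 110.

110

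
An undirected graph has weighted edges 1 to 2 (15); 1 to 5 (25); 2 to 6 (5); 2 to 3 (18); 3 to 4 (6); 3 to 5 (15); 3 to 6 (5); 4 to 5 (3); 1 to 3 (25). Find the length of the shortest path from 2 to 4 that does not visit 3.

Candidate routes:
2 - 1 - 5 - 4: 15 + 25 + 3 = 43
Shortest: 43.

43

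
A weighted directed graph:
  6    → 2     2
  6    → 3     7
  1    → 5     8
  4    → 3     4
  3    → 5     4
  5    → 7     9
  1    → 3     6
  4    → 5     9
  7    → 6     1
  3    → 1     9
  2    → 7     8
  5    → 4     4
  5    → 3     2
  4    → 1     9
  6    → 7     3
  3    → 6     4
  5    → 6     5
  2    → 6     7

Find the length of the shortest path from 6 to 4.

15

Candidate routes:
6-3-5-4: 7 + 4 + 4 = 15
6-3-1-5-4: 7 + 9 + 8 + 4 = 28
The minimum is 15.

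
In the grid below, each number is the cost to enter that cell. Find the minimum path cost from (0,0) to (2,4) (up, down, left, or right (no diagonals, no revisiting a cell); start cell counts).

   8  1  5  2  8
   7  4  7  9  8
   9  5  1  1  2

22

One optimal route is (0,0) -> (0,1) -> (1,1) -> (2,1) -> (2,2) -> (2,3) -> (2,4).
Its cost is 8 + 1 + 4 + 5 + 1 + 1 + 2 = 22.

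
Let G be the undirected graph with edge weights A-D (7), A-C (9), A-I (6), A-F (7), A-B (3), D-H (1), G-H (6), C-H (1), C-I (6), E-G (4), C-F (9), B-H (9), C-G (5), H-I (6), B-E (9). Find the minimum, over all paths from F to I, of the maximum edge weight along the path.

Comparing a few candidate routes:
F→A→D→H→C→I: max(7, 7, 1, 1, 6) = 7
F→A→D→H→G→C→I: max(7, 7, 1, 6, 5, 6) = 7
F→A→C→I: max(7, 9, 6) = 9
F→A→D→H→I: max(7, 7, 1, 6) = 7
F→A→I: max(7, 6) = 7
F→A→C→G→E→B→H→I: max(7, 9, 5, 4, 9, 9, 6) = 9
The minimum achievable maximum is 7.

7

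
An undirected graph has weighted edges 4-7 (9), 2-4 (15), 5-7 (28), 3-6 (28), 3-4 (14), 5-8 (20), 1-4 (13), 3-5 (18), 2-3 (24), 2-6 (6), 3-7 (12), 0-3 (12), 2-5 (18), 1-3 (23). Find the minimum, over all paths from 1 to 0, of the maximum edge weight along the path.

A few of the 1→0 routes:
1 -> 3 -> 0: max(23, 12) = 23
1 -> 4 -> 2 -> 3 -> 0: max(13, 15, 24, 12) = 24
1 -> 4 -> 2 -> 5 -> 3 -> 0: max(13, 15, 18, 18, 12) = 18
1 -> 4 -> 2 -> 5 -> 7 -> 3 -> 0: max(13, 15, 18, 28, 12, 12) = 28
1 -> 4 -> 3 -> 0: max(13, 14, 12) = 14
1 -> 4 -> 7 -> 3 -> 0: max(13, 9, 12, 12) = 13
Best route has worst link 13.

13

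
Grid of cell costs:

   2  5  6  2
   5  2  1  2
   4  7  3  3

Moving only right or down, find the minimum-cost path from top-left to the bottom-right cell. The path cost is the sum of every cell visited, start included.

15

Path (0,0) -> (0,1) -> (1,1) -> (1,2) -> (1,3) -> (2,3): 2 + 5 + 2 + 1 + 2 + 3 = 15.
For comparison, the top-then-right route costs 20.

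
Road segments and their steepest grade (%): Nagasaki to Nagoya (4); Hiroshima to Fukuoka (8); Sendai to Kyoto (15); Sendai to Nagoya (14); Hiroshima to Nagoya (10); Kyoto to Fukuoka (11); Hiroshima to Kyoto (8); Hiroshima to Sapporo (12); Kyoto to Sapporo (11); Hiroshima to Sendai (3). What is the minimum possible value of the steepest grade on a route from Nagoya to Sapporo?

Checking several routes:
Nagoya -> Hiroshima -> Sapporo: max(10, 12) = 12
Nagoya -> Hiroshima -> Fukuoka -> Kyoto -> Sapporo: max(10, 8, 11, 11) = 11
Nagoya -> Hiroshima -> Kyoto -> Sapporo: max(10, 8, 11) = 11
Best route has worst link 11%.

11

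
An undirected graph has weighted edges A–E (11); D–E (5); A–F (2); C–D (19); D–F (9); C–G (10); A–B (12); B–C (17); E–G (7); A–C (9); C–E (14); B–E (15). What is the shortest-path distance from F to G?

20

A few of the F→G routes:
F → A → C → G: 2 + 9 + 10 = 21
F → A → E → G: 2 + 11 + 7 = 20
F → D → E → G: 9 + 5 + 7 = 21
Shortest: 20.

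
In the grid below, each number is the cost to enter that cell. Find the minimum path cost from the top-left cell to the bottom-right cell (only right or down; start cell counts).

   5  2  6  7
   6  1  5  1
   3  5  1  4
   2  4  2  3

Path (0,0) → (0,1) → (1,1) → (1,2) → (2,2) → (3,2) → (3,3): 5 + 2 + 1 + 5 + 1 + 2 + 3 = 19.
(Top row then right column would cost 28.)

19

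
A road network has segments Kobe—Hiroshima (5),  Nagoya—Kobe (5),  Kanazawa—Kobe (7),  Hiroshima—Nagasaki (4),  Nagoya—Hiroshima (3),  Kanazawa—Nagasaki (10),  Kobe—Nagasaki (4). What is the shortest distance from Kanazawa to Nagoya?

12

Comparing a few candidate routes:
Kanazawa → Kobe → Nagasaki → Hiroshima → Nagoya: 7 + 4 + 4 + 3 = 18
Kanazawa → Nagasaki → Kobe → Nagoya: 10 + 4 + 5 = 19
Kanazawa → Kobe → Nagoya: 7 + 5 = 12
Kanazawa → Kobe → Hiroshima → Nagoya: 7 + 5 + 3 = 15
Kanazawa → Nagasaki → Kobe → Hiroshima → Nagoya: 10 + 4 + 5 + 3 = 22
Kanazawa → Nagasaki → Hiroshima → Nagoya: 10 + 4 + 3 = 17
The minimum is 12.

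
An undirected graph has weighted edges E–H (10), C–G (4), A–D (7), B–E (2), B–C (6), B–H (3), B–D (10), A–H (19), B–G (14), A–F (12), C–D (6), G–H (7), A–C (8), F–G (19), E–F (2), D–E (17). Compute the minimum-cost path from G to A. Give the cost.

Checking several routes:
G → C → D → A: 4 + 6 + 7 = 17
G → C → A: 4 + 8 = 12
G → H → B → C → A: 7 + 3 + 6 + 8 = 24
The minimum is 12.

12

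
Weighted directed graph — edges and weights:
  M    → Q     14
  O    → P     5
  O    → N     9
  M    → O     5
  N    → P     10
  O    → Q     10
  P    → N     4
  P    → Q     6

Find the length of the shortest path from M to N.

Routes from M to N:
M → O → P → N: 5 + 5 + 4 = 14
M → O → N: 5 + 9 = 14
Shortest: 14.

14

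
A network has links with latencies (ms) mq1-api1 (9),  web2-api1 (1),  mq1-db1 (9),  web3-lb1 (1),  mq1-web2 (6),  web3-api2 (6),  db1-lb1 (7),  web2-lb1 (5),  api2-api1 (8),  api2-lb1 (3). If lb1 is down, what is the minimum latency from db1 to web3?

Routes from db1 to web3 avoiding lb1:
db1 - mq1 - web2 - api1 - api2 - web3: 9 + 6 + 1 + 8 + 6 = 30
db1 - mq1 - api1 - api2 - web3: 9 + 9 + 8 + 6 = 32
Shortest: 30 ms.

30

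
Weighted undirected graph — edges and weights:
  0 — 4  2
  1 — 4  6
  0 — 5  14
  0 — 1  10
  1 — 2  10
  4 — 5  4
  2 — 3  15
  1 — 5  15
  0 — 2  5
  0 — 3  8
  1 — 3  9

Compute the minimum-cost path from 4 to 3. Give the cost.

Some routes from 4 to 3:
4-0-1-3: 2 + 10 + 9 = 21
4-1-3: 6 + 9 = 15
4-0-3: 2 + 8 = 10
Shortest: 10.

10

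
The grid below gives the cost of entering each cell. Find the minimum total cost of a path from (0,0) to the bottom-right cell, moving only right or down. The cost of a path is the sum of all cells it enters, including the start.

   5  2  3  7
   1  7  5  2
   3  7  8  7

Best path: r0c0→r0c1→r0c2→r1c2→r1c3→r2c3
Cost: 5 + 2 + 3 + 5 + 2 + 7 = 24

24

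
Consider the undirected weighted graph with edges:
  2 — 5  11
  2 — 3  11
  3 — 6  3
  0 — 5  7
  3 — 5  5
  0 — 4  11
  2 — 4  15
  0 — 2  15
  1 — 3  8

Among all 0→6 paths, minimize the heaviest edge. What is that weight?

Checking several routes:
0-4-2-3-6: max(11, 15, 11, 3) = 15
0-5-2-3-6: max(7, 11, 11, 3) = 11
0-2-5-3-6: max(15, 11, 5, 3) = 15
0-4-2-5-3-6: max(11, 15, 11, 5, 3) = 15
0-5-3-6: max(7, 5, 3) = 7
The minimum achievable maximum is 7.

7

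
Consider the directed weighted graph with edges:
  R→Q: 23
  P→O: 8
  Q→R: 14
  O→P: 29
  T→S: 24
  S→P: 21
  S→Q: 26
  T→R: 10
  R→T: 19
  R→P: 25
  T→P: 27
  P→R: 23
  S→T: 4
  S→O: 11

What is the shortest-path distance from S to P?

21

A few of the S→P routes:
S - T - R - P: 4 + 10 + 25 = 39
S - P: 21
S - Q - R - P: 26 + 14 + 25 = 65
S - O - P: 11 + 29 = 40
S - T - P: 4 + 27 = 31
Shortest: 21.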